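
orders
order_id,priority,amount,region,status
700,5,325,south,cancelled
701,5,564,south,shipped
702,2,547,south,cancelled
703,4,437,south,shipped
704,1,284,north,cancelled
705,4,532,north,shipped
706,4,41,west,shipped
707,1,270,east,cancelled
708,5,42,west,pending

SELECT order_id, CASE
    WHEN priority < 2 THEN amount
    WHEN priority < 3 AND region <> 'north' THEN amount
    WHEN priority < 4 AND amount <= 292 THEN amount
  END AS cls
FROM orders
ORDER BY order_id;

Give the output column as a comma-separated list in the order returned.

NULL, NULL, 547, NULL, 284, NULL, NULL, 270, NULL

order_id=700: (no match → NULL) → NULL
order_id=701: (no match → NULL) → NULL
order_id=702: priority < 3 AND region <> 'north' → 547
order_id=703: (no match → NULL) → NULL
order_id=704: priority < 2 → 284
order_id=705: (no match → NULL) → NULL
order_id=706: (no match → NULL) → NULL
order_id=707: priority < 2 → 270
order_id=708: (no match → NULL) → NULL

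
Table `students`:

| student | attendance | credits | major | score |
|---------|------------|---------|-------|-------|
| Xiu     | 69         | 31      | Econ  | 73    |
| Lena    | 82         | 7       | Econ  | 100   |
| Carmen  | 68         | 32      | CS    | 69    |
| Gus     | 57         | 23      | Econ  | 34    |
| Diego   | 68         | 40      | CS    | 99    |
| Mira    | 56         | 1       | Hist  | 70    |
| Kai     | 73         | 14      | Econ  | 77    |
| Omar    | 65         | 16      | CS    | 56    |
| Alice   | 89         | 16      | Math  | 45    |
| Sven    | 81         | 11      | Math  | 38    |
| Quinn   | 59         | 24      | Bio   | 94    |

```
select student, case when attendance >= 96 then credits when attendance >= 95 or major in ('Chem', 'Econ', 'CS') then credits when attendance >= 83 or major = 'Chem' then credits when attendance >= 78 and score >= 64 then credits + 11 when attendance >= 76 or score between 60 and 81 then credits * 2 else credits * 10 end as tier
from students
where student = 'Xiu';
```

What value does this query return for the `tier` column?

31

student = Xiu: attendance=69, credits=31, major=Econ, score=73.
attendance >= 96 → false
attendance >= 95 or major in ('Chem', 'Econ', 'CS') → true → 31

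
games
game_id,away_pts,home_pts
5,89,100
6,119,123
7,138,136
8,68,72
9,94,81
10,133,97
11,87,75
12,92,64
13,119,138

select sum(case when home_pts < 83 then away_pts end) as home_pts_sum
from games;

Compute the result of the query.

341

game_id=5: ✗
game_id=6: ✗
game_id=7: ✗
game_id=8: ✓ → 68
game_id=9: ✓ → 94
game_id=10: ✗
game_id=11: ✓ → 87
game_id=12: ✓ → 92
game_id=13: ✗
home_pts_sum = 68 + 94 + 87 + 92 = 341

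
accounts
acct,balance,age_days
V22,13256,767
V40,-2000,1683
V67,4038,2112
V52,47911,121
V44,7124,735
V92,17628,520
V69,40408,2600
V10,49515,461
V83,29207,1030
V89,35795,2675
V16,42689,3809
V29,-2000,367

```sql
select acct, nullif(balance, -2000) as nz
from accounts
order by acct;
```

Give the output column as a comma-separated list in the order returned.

49515, 42689, 13256, NULL, NULL, 7124, 47911, 4038, 40408, 29207, 35795, 17628

acct=V10: balance=49515 vs -2000: differ → 49515
acct=V16: balance=42689 vs -2000: differ → 42689
acct=V22: balance=13256 vs -2000: differ → 13256
acct=V29: balance=-2000 vs -2000: equal → NULL
acct=V40: balance=-2000 vs -2000: equal → NULL
acct=V44: balance=7124 vs -2000: differ → 7124
acct=V52: balance=47911 vs -2000: differ → 47911
acct=V67: balance=4038 vs -2000: differ → 4038
acct=V69: balance=40408 vs -2000: differ → 40408
acct=V83: balance=29207 vs -2000: differ → 29207
acct=V89: balance=35795 vs -2000: differ → 35795
acct=V92: balance=17628 vs -2000: differ → 17628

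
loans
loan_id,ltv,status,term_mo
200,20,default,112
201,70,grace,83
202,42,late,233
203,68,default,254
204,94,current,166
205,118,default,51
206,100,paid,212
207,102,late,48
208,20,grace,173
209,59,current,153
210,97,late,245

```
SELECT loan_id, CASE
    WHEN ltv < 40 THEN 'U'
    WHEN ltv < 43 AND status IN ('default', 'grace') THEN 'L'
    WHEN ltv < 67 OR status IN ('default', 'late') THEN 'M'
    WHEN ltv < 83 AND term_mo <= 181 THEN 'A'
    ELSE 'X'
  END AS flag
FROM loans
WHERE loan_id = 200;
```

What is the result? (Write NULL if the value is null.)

loan_id = 200: ltv=20, status=default, term_mo=112.
ltv < 40 → true → U

U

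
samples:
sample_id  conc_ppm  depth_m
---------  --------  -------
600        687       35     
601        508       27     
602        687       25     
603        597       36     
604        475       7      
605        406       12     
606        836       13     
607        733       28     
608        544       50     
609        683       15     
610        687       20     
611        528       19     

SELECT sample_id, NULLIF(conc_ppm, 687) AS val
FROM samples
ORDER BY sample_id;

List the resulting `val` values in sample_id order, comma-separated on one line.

sample_id=600: conc_ppm=687 vs 687: equal → NULL
sample_id=601: conc_ppm=508 vs 687: differ → 508
sample_id=602: conc_ppm=687 vs 687: equal → NULL
sample_id=603: conc_ppm=597 vs 687: differ → 597
sample_id=604: conc_ppm=475 vs 687: differ → 475
sample_id=605: conc_ppm=406 vs 687: differ → 406
sample_id=606: conc_ppm=836 vs 687: differ → 836
sample_id=607: conc_ppm=733 vs 687: differ → 733
sample_id=608: conc_ppm=544 vs 687: differ → 544
sample_id=609: conc_ppm=683 vs 687: differ → 683
sample_id=610: conc_ppm=687 vs 687: equal → NULL
sample_id=611: conc_ppm=528 vs 687: differ → 528

NULL, 508, NULL, 597, 475, 406, 836, 733, 544, 683, NULL, 528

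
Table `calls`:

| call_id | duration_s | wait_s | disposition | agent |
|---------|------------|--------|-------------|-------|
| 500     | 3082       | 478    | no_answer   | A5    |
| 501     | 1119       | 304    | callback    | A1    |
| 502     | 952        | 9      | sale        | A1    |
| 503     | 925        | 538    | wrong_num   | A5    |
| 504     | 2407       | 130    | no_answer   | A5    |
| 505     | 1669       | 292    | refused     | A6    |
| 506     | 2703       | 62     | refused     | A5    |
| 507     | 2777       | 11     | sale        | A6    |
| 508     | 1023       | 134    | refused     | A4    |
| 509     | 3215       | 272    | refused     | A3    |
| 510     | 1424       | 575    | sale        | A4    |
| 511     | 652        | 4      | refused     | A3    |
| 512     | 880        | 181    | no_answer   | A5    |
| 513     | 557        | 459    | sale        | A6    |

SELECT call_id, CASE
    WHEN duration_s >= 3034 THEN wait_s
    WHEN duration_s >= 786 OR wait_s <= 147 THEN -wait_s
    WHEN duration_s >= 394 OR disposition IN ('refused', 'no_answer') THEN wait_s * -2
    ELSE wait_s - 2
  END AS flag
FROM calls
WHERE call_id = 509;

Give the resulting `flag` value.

call_id = 509: duration_s=3215, wait_s=272, disposition=refused, agent=A3.
duration_s >= 3034 → true → 272

272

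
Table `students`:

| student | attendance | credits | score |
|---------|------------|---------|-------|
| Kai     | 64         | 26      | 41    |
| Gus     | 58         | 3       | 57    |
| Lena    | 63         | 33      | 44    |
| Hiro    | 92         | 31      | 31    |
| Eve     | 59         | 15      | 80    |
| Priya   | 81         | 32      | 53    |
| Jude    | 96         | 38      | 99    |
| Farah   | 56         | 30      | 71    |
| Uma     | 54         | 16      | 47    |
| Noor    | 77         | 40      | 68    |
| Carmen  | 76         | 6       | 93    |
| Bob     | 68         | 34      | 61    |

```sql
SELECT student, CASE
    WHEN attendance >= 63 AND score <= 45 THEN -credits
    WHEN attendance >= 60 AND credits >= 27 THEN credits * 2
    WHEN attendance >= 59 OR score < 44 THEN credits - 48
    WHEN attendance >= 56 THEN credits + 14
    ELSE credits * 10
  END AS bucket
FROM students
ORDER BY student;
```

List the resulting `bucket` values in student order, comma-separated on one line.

68, -42, -33, 44, 17, -31, 76, -26, -33, 80, 64, 160

student=Bob: attendance >= 60 AND credits >= 27 → 68
student=Carmen: attendance >= 59 OR score < 44 → -42
student=Eve: attendance >= 59 OR score < 44 → -33
student=Farah: attendance >= 56 → 44
student=Gus: attendance >= 56 → 17
student=Hiro: attendance >= 63 AND score <= 45 → -31
student=Jude: attendance >= 60 AND credits >= 27 → 76
student=Kai: attendance >= 63 AND score <= 45 → -26
student=Lena: attendance >= 63 AND score <= 45 → -33
student=Noor: attendance >= 60 AND credits >= 27 → 80
student=Priya: attendance >= 60 AND credits >= 27 → 64
student=Uma: ELSE → 160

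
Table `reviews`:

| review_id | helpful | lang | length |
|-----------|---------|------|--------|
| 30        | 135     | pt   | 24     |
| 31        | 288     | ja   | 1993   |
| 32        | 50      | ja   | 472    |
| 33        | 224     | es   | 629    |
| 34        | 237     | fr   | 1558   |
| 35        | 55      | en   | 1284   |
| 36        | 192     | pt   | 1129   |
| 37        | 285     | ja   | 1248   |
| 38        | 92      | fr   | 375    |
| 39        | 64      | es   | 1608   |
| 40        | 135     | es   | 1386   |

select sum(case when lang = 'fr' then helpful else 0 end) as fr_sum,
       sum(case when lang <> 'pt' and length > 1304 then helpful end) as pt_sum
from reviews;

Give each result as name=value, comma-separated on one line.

fr_sum=329, pt_sum=724

[fr_sum: lang = 'fr']
review_id=30: ✗
review_id=31: ✗
review_id=32: ✗
review_id=33: ✗
review_id=34: ✓ → 237
review_id=35: ✗
review_id=36: ✗
review_id=37: ✗
review_id=38: ✓ → 92
review_id=39: ✗
review_id=40: ✗
fr_sum = 237 + 92 = 329
—
[pt_sum: lang <> 'pt' and length > 1304]
review_id=30: ✗
review_id=31: ✓ → 288
review_id=32: ✗
review_id=33: ✗
review_id=34: ✓ → 237
review_id=35: ✗
review_id=36: ✗
review_id=37: ✗
review_id=38: ✗
review_id=39: ✓ → 64
review_id=40: ✓ → 135
pt_sum = 288 + 237 + 64 + 135 = 724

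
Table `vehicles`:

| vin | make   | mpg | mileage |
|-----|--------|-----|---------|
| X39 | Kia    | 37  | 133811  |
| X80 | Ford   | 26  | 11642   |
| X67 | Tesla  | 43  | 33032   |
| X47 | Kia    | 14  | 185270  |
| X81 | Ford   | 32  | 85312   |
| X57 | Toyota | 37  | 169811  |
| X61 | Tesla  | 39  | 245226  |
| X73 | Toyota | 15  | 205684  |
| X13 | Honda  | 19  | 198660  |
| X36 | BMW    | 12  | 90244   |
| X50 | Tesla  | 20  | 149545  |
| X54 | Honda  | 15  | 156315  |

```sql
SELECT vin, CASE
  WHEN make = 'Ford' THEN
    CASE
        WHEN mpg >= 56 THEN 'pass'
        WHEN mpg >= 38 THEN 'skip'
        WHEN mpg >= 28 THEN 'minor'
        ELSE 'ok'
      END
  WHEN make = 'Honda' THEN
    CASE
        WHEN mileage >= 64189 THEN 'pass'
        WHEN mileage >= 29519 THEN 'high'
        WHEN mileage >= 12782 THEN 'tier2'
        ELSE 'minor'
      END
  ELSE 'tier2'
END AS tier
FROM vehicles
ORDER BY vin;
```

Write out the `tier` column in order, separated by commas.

pass, tier2, tier2, tier2, tier2, pass, tier2, tier2, tier2, tier2, ok, minor

vin=X13: make='Honda' → inner[mileage >= 64189] → pass
vin=X36: make='BMW' → outer ELSE → tier2
vin=X39: make='Kia' → outer ELSE → tier2
vin=X47: make='Kia' → outer ELSE → tier2
vin=X50: make='Tesla' → outer ELSE → tier2
vin=X54: make='Honda' → inner[mileage >= 64189] → pass
vin=X57: make='Toyota' → outer ELSE → tier2
vin=X61: make='Tesla' → outer ELSE → tier2
vin=X67: make='Tesla' → outer ELSE → tier2
vin=X73: make='Toyota' → outer ELSE → tier2
vin=X80: make='Ford' → inner[ELSE] → ok
vin=X81: make='Ford' → inner[mpg >= 28] → minor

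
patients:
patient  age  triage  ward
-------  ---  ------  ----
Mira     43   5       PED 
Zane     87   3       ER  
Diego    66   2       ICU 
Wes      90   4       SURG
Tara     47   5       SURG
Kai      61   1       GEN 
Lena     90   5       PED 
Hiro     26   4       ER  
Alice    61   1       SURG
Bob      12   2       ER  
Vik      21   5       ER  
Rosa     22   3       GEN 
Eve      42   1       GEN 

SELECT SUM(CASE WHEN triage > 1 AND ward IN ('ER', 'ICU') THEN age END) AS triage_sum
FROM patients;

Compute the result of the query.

patient=Mira: ✗
patient=Zane: ✓ → 87
patient=Diego: ✓ → 66
patient=Wes: ✗
patient=Tara: ✗
patient=Kai: ✗
patient=Lena: ✗
patient=Hiro: ✓ → 26
patient=Alice: ✗
patient=Bob: ✓ → 12
patient=Vik: ✓ → 21
patient=Rosa: ✗
patient=Eve: ✗
triage_sum = 87 + 66 + 26 + 12 + 21 = 212

212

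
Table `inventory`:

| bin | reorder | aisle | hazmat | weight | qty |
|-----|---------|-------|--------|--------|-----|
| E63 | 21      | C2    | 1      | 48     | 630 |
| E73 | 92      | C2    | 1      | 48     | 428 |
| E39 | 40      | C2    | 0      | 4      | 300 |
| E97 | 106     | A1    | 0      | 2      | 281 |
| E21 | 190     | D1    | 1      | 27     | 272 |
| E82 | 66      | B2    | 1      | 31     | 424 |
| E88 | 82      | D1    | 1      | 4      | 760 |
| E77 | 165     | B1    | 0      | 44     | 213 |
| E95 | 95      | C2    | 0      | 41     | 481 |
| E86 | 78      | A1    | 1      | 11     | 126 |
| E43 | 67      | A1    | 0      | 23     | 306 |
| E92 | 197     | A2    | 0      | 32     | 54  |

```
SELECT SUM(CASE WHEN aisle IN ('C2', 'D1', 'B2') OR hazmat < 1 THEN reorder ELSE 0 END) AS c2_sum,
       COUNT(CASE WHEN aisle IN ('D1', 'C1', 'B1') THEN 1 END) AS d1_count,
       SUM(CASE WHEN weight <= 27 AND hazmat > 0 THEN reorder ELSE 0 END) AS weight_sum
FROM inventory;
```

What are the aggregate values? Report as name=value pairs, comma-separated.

[c2_sum: aisle IN ('C2', 'D1', 'B2') OR hazmat < 1]
bin=E63: ✓ → 21
bin=E73: ✓ → 92
bin=E39: ✓ → 40
bin=E97: ✓ → 106
bin=E21: ✓ → 190
bin=E82: ✓ → 66
bin=E88: ✓ → 82
bin=E77: ✓ → 165
bin=E95: ✓ → 95
bin=E86: ✗
bin=E43: ✓ → 67
bin=E92: ✓ → 197
c2_sum = 21 + 92 + 40 + 106 + 190 + 66 + 82 + 165 + 95 + 67 + 197 = 1121
—
[d1_count: aisle IN ('D1', 'C1', 'B1')]
bin=E63: ✗
bin=E73: ✗
bin=E39: ✗
bin=E97: ✗
bin=E21: ✓ → 1
bin=E82: ✗
bin=E88: ✓ → 1
bin=E77: ✓ → 1
bin=E95: ✗
bin=E86: ✗
bin=E43: ✗
bin=E92: ✗
d1_count = COUNT(1, 1, 1) = 3
—
[weight_sum: weight <= 27 AND hazmat > 0]
bin=E63: ✗
bin=E73: ✗
bin=E39: ✗
bin=E97: ✗
bin=E21: ✓ → 190
bin=E82: ✗
bin=E88: ✓ → 82
bin=E77: ✗
bin=E95: ✗
bin=E86: ✓ → 78
bin=E43: ✗
bin=E92: ✗
weight_sum = 190 + 82 + 78 = 350

c2_sum=1121, d1_count=3, weight_sum=350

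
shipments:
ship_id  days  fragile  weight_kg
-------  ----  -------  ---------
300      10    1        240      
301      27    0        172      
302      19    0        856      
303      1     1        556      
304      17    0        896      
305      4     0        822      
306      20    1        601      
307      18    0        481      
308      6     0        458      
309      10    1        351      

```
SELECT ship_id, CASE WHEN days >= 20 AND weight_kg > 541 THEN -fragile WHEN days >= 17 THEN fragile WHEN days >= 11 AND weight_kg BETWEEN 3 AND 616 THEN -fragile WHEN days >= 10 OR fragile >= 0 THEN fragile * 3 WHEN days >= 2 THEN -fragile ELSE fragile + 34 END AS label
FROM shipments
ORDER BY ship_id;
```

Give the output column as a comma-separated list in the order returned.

3, 0, 0, 3, 0, 0, -1, 0, 0, 3

ship_id=300: days >= 10 OR fragile >= 0 → 3
ship_id=301: days >= 17 → 0
ship_id=302: days >= 17 → 0
ship_id=303: days >= 10 OR fragile >= 0 → 3
ship_id=304: days >= 17 → 0
ship_id=305: days >= 10 OR fragile >= 0 → 0
ship_id=306: days >= 20 AND weight_kg > 541 → -1
ship_id=307: days >= 17 → 0
ship_id=308: days >= 10 OR fragile >= 0 → 0
ship_id=309: days >= 10 OR fragile >= 0 → 3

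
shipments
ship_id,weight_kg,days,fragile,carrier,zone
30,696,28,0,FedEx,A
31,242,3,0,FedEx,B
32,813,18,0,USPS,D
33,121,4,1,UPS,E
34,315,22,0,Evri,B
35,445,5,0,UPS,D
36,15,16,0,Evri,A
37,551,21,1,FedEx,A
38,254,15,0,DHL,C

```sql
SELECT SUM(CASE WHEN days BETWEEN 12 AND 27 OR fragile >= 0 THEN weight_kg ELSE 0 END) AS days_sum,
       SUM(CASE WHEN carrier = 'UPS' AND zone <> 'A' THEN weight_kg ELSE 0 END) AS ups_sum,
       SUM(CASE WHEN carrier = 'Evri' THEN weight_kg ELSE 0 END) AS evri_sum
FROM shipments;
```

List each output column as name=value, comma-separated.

days_sum=3452, ups_sum=566, evri_sum=330

[days_sum: days BETWEEN 12 AND 27 OR fragile >= 0]
ship_id=30: ✓ → 696
ship_id=31: ✓ → 242
ship_id=32: ✓ → 813
ship_id=33: ✓ → 121
ship_id=34: ✓ → 315
ship_id=35: ✓ → 445
ship_id=36: ✓ → 15
ship_id=37: ✓ → 551
ship_id=38: ✓ → 254
days_sum = 696 + 242 + 813 + 121 + 315 + 445 + 15 + 551 + 254 = 3452
—
[ups_sum: carrier = 'UPS' AND zone <> 'A']
ship_id=30: ✗
ship_id=31: ✗
ship_id=32: ✗
ship_id=33: ✓ → 121
ship_id=34: ✗
ship_id=35: ✓ → 445
ship_id=36: ✗
ship_id=37: ✗
ship_id=38: ✗
ups_sum = 121 + 445 = 566
—
[evri_sum: carrier = 'Evri']
ship_id=30: ✗
ship_id=31: ✗
ship_id=32: ✗
ship_id=33: ✗
ship_id=34: ✓ → 315
ship_id=35: ✗
ship_id=36: ✓ → 15
ship_id=37: ✗
ship_id=38: ✗
evri_sum = 315 + 15 = 330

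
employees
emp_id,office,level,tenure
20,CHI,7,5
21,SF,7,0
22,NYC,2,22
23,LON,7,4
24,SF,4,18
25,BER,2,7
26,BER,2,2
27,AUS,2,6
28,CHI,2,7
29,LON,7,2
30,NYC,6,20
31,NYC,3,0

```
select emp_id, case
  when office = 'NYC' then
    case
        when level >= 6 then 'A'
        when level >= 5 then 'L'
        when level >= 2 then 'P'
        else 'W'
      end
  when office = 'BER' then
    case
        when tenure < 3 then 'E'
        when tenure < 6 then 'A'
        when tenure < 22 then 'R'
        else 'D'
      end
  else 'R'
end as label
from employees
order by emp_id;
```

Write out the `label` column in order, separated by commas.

R, R, P, R, R, R, E, R, R, R, A, P

emp_id=20: office='CHI' → outer ELSE → R
emp_id=21: office='SF' → outer ELSE → R
emp_id=22: office='NYC' → inner[level >= 2] → P
emp_id=23: office='LON' → outer ELSE → R
emp_id=24: office='SF' → outer ELSE → R
emp_id=25: office='BER' → inner[tenure < 22] → R
emp_id=26: office='BER' → inner[tenure < 3] → E
emp_id=27: office='AUS' → outer ELSE → R
emp_id=28: office='CHI' → outer ELSE → R
emp_id=29: office='LON' → outer ELSE → R
emp_id=30: office='NYC' → inner[level >= 6] → A
emp_id=31: office='NYC' → inner[level >= 2] → P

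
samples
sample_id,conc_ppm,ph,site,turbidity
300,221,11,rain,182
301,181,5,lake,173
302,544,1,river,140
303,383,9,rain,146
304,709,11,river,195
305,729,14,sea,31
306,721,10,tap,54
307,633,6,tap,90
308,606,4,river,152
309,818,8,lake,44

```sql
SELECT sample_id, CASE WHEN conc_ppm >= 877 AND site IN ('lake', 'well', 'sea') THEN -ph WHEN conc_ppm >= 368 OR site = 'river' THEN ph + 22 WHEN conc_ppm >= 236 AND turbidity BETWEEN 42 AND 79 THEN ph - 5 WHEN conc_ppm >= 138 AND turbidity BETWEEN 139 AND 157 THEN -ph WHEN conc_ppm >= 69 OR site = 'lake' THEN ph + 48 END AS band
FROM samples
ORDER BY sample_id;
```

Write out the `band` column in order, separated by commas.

sample_id=300: conc_ppm >= 69 OR site = 'lake' → 59
sample_id=301: conc_ppm >= 69 OR site = 'lake' → 53
sample_id=302: conc_ppm >= 368 OR site = 'river' → 23
sample_id=303: conc_ppm >= 368 OR site = 'river' → 31
sample_id=304: conc_ppm >= 368 OR site = 'river' → 33
sample_id=305: conc_ppm >= 368 OR site = 'river' → 36
sample_id=306: conc_ppm >= 368 OR site = 'river' → 32
sample_id=307: conc_ppm >= 368 OR site = 'river' → 28
sample_id=308: conc_ppm >= 368 OR site = 'river' → 26
sample_id=309: conc_ppm >= 368 OR site = 'river' → 30

59, 53, 23, 31, 33, 36, 32, 28, 26, 30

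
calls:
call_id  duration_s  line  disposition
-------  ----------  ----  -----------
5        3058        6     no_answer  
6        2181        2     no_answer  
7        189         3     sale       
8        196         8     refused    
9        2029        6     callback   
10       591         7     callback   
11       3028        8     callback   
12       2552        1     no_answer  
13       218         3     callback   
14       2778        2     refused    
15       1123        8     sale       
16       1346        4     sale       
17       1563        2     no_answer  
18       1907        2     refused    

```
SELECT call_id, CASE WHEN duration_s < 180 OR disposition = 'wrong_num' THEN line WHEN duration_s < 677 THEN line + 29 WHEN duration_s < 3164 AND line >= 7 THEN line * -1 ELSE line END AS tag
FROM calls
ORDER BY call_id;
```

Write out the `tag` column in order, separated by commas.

call_id=5: ELSE → 6
call_id=6: ELSE → 2
call_id=7: duration_s < 677 → 32
call_id=8: duration_s < 677 → 37
call_id=9: ELSE → 6
call_id=10: duration_s < 677 → 36
call_id=11: duration_s < 3164 AND line >= 7 → -8
call_id=12: ELSE → 1
call_id=13: duration_s < 677 → 32
call_id=14: ELSE → 2
call_id=15: duration_s < 3164 AND line >= 7 → -8
call_id=16: ELSE → 4
call_id=17: ELSE → 2
call_id=18: ELSE → 2

6, 2, 32, 37, 6, 36, -8, 1, 32, 2, -8, 4, 2, 2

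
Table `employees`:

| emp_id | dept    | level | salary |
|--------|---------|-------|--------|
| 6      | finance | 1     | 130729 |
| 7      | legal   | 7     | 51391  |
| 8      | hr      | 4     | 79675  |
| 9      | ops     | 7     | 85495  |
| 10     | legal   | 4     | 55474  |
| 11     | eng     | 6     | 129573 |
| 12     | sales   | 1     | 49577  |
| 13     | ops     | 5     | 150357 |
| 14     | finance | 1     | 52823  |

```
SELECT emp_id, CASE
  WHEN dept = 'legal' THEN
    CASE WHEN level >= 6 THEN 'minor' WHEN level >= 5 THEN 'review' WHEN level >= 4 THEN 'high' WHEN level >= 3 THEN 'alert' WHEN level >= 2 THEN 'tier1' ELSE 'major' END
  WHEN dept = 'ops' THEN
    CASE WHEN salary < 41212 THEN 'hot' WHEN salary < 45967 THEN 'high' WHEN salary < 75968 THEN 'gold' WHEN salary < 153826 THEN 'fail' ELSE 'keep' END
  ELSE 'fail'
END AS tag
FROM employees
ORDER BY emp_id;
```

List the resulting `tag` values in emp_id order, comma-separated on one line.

fail, minor, fail, fail, high, fail, fail, fail, fail

emp_id=6: dept='finance' → outer ELSE → fail
emp_id=7: dept='legal' → inner[level >= 6] → minor
emp_id=8: dept='hr' → outer ELSE → fail
emp_id=9: dept='ops' → inner[salary < 153826] → fail
emp_id=10: dept='legal' → inner[level >= 4] → high
emp_id=11: dept='eng' → outer ELSE → fail
emp_id=12: dept='sales' → outer ELSE → fail
emp_id=13: dept='ops' → inner[salary < 153826] → fail
emp_id=14: dept='finance' → outer ELSE → fail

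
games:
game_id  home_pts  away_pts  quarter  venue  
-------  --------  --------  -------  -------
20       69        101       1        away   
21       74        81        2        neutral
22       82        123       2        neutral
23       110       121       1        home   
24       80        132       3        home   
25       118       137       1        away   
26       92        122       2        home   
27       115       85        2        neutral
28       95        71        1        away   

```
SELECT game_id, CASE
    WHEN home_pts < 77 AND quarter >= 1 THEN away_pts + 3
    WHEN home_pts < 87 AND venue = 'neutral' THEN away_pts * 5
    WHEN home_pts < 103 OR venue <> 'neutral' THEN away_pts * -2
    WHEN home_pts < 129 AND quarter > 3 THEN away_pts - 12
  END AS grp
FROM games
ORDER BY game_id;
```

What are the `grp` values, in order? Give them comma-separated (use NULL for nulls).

104, 84, 615, -242, -264, -274, -244, NULL, -142

game_id=20: home_pts < 77 AND quarter >= 1 → 104
game_id=21: home_pts < 77 AND quarter >= 1 → 84
game_id=22: home_pts < 87 AND venue = 'neutral' → 615
game_id=23: home_pts < 103 OR venue <> 'neutral' → -242
game_id=24: home_pts < 103 OR venue <> 'neutral' → -264
game_id=25: home_pts < 103 OR venue <> 'neutral' → -274
game_id=26: home_pts < 103 OR venue <> 'neutral' → -244
game_id=27: (no match → NULL) → NULL
game_id=28: home_pts < 103 OR venue <> 'neutral' → -142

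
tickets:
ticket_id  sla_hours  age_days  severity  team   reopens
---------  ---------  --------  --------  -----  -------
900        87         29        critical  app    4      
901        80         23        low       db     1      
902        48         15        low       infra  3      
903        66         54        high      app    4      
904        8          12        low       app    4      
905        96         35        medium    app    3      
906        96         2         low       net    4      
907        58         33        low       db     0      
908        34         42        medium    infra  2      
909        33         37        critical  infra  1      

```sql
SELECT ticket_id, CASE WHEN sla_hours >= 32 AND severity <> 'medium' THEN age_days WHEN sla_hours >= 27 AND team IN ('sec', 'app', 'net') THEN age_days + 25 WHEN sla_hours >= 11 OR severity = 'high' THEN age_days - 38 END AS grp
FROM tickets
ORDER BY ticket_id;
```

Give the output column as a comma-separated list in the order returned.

ticket_id=900: sla_hours >= 32 AND severity <> 'medium' → 29
ticket_id=901: sla_hours >= 32 AND severity <> 'medium' → 23
ticket_id=902: sla_hours >= 32 AND severity <> 'medium' → 15
ticket_id=903: sla_hours >= 32 AND severity <> 'medium' → 54
ticket_id=904: (no match → NULL) → NULL
ticket_id=905: sla_hours >= 27 AND team IN ('sec', 'app', 'net') → 60
ticket_id=906: sla_hours >= 32 AND severity <> 'medium' → 2
ticket_id=907: sla_hours >= 32 AND severity <> 'medium' → 33
ticket_id=908: sla_hours >= 11 OR severity = 'high' → 4
ticket_id=909: sla_hours >= 32 AND severity <> 'medium' → 37

29, 23, 15, 54, NULL, 60, 2, 33, 4, 37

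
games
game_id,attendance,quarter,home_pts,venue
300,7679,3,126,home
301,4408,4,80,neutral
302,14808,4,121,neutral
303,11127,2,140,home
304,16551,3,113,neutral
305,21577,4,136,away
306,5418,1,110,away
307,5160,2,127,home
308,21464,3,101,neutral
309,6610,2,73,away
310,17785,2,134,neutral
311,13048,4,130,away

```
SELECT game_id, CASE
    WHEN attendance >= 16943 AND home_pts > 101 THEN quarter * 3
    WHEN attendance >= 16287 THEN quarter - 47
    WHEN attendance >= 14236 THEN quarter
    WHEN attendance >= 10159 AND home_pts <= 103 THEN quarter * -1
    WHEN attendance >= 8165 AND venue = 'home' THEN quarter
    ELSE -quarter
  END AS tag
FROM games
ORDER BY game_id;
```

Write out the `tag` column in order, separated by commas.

game_id=300: ELSE → -3
game_id=301: ELSE → -4
game_id=302: attendance >= 14236 → 4
game_id=303: attendance >= 8165 AND venue = 'home' → 2
game_id=304: attendance >= 16287 → -44
game_id=305: attendance >= 16943 AND home_pts > 101 → 12
game_id=306: ELSE → -1
game_id=307: ELSE → -2
game_id=308: attendance >= 16287 → -44
game_id=309: ELSE → -2
game_id=310: attendance >= 16943 AND home_pts > 101 → 6
game_id=311: ELSE → -4

-3, -4, 4, 2, -44, 12, -1, -2, -44, -2, 6, -4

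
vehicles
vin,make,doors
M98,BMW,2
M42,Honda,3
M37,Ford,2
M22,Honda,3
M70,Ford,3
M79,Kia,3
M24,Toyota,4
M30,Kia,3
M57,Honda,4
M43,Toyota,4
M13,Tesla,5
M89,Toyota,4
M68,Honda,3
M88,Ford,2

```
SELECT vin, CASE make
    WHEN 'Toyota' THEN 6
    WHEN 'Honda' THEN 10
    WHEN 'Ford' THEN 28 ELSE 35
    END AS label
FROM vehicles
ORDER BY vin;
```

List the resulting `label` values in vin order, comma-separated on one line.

35, 10, 6, 35, 28, 10, 6, 10, 10, 28, 35, 28, 6, 35

vin=M13: ELSE → 35
vin=M22: make='Honda' → 10
vin=M24: make='Toyota' → 6
vin=M30: ELSE → 35
vin=M37: make='Ford' → 28
vin=M42: make='Honda' → 10
vin=M43: make='Toyota' → 6
vin=M57: make='Honda' → 10
vin=M68: make='Honda' → 10
vin=M70: make='Ford' → 28
vin=M79: ELSE → 35
vin=M88: make='Ford' → 28
vin=M89: make='Toyota' → 6
vin=M98: ELSE → 35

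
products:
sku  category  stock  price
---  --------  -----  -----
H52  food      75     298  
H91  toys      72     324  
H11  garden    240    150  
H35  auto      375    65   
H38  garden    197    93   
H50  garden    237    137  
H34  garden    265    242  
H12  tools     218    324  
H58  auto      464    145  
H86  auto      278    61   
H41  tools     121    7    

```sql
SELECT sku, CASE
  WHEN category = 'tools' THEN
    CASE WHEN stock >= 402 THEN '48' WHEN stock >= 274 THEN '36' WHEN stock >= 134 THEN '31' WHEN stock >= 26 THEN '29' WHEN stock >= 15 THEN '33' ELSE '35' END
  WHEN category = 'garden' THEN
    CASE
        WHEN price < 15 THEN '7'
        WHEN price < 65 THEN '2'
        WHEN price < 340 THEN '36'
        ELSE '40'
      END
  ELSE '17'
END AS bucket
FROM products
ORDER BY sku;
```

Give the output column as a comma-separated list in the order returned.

36, 31, 36, 17, 36, 29, 36, 17, 17, 17, 17

sku=H11: category='garden' → inner[price < 340] → 36
sku=H12: category='tools' → inner[stock >= 134] → 31
sku=H34: category='garden' → inner[price < 340] → 36
sku=H35: category='auto' → outer ELSE → 17
sku=H38: category='garden' → inner[price < 340] → 36
sku=H41: category='tools' → inner[stock >= 26] → 29
sku=H50: category='garden' → inner[price < 340] → 36
sku=H52: category='food' → outer ELSE → 17
sku=H58: category='auto' → outer ELSE → 17
sku=H86: category='auto' → outer ELSE → 17
sku=H91: category='toys' → outer ELSE → 17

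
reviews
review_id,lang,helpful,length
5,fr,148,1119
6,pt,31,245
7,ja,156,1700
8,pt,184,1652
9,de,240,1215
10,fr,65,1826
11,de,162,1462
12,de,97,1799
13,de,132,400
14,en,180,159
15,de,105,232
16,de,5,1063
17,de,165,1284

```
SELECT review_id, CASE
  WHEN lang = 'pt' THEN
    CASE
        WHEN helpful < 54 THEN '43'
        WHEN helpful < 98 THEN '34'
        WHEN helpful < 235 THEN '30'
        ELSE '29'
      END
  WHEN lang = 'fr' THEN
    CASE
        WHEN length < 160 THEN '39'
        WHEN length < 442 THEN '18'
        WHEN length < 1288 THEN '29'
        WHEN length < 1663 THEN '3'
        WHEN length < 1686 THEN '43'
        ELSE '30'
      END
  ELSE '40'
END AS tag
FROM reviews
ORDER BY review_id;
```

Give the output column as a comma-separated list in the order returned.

review_id=5: lang='fr' → inner[length < 1288] → 29
review_id=6: lang='pt' → inner[helpful < 54] → 43
review_id=7: lang='ja' → outer ELSE → 40
review_id=8: lang='pt' → inner[helpful < 235] → 30
review_id=9: lang='de' → outer ELSE → 40
review_id=10: lang='fr' → inner[ELSE] → 30
review_id=11: lang='de' → outer ELSE → 40
review_id=12: lang='de' → outer ELSE → 40
review_id=13: lang='de' → outer ELSE → 40
review_id=14: lang='en' → outer ELSE → 40
review_id=15: lang='de' → outer ELSE → 40
review_id=16: lang='de' → outer ELSE → 40
review_id=17: lang='de' → outer ELSE → 40

29, 43, 40, 30, 40, 30, 40, 40, 40, 40, 40, 40, 40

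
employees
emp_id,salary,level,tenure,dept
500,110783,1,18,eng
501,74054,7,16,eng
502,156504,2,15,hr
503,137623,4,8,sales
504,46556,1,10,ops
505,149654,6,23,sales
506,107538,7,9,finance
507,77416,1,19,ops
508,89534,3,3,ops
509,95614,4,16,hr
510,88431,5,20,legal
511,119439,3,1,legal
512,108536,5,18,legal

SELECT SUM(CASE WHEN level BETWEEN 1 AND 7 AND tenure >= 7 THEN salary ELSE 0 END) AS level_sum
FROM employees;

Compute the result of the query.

1152709

emp_id=500: ✓ → 110783
emp_id=501: ✓ → 74054
emp_id=502: ✓ → 156504
emp_id=503: ✓ → 137623
emp_id=504: ✓ → 46556
emp_id=505: ✓ → 149654
emp_id=506: ✓ → 107538
emp_id=507: ✓ → 77416
emp_id=508: ✗
emp_id=509: ✓ → 95614
emp_id=510: ✓ → 88431
emp_id=511: ✗
emp_id=512: ✓ → 108536
level_sum = 110783 + 74054 + 156504 + 137623 + 46556 + 149654 + 107538 + 77416 + 95614 + 88431 + 108536 = 1152709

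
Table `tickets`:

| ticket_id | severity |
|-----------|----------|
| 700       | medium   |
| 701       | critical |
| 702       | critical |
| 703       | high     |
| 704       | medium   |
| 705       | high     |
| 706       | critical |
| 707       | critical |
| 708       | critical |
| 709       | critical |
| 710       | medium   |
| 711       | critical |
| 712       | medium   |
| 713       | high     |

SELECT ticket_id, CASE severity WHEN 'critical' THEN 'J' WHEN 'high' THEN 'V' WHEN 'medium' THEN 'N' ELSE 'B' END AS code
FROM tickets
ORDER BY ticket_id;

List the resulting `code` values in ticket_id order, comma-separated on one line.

N, J, J, V, N, V, J, J, J, J, N, J, N, V

ticket_id=700: severity='medium' → N
ticket_id=701: severity='critical' → J
ticket_id=702: severity='critical' → J
ticket_id=703: severity='high' → V
ticket_id=704: severity='medium' → N
ticket_id=705: severity='high' → V
ticket_id=706: severity='critical' → J
ticket_id=707: severity='critical' → J
ticket_id=708: severity='critical' → J
ticket_id=709: severity='critical' → J
ticket_id=710: severity='medium' → N
ticket_id=711: severity='critical' → J
ticket_id=712: severity='medium' → N
ticket_id=713: severity='high' → V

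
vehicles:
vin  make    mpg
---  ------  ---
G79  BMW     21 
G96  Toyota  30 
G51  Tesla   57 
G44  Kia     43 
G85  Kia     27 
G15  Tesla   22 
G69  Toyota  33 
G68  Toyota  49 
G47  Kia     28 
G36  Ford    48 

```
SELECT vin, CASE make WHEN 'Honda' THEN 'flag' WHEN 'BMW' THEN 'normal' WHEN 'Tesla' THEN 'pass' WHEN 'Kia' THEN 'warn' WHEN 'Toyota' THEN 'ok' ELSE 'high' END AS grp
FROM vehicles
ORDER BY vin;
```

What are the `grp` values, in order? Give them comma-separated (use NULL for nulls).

vin=G15: make='Tesla' → pass
vin=G36: ELSE → high
vin=G44: make='Kia' → warn
vin=G47: make='Kia' → warn
vin=G51: make='Tesla' → pass
vin=G68: make='Toyota' → ok
vin=G69: make='Toyota' → ok
vin=G79: make='BMW' → normal
vin=G85: make='Kia' → warn
vin=G96: make='Toyota' → ok

pass, high, warn, warn, pass, ok, ok, normal, warn, ok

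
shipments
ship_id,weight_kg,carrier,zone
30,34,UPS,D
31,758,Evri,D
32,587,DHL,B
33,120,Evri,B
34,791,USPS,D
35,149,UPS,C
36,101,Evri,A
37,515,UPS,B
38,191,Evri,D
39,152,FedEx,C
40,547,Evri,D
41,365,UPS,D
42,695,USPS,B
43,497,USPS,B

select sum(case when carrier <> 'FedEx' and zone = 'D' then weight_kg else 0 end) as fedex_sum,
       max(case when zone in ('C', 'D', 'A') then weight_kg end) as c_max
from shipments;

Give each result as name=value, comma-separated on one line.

fedex_sum=2686, c_max=791

[fedex_sum: carrier <> 'FedEx' and zone = 'D']
ship_id=30: ✓ → 34
ship_id=31: ✓ → 758
ship_id=32: ✗
ship_id=33: ✗
ship_id=34: ✓ → 791
ship_id=35: ✗
ship_id=36: ✗
ship_id=37: ✗
ship_id=38: ✓ → 191
ship_id=39: ✗
ship_id=40: ✓ → 547
ship_id=41: ✓ → 365
ship_id=42: ✗
ship_id=43: ✗
fedex_sum = 34 + 758 + 791 + 191 + 547 + 365 = 2686
—
[c_max: zone in ('C', 'D', 'A')]
ship_id=30: ✓ → 34
ship_id=31: ✓ → 758
ship_id=32: ✗
ship_id=33: ✗
ship_id=34: ✓ → 791
ship_id=35: ✓ → 149
ship_id=36: ✓ → 101
ship_id=37: ✗
ship_id=38: ✓ → 191
ship_id=39: ✓ → 152
ship_id=40: ✓ → 547
ship_id=41: ✓ → 365
ship_id=42: ✗
ship_id=43: ✗
c_max = MAX(34, 758, 791, 149, 101, 191, 152, 547, 365) = 791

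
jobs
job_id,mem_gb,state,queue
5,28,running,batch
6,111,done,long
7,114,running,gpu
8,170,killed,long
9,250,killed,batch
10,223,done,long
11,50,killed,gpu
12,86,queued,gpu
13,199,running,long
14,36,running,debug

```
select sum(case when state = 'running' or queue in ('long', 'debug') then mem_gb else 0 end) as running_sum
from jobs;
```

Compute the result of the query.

881

job_id=5: ✓ → 28
job_id=6: ✓ → 111
job_id=7: ✓ → 114
job_id=8: ✓ → 170
job_id=9: ✗
job_id=10: ✓ → 223
job_id=11: ✗
job_id=12: ✗
job_id=13: ✓ → 199
job_id=14: ✓ → 36
running_sum = 28 + 111 + 114 + 170 + 223 + 199 + 36 = 881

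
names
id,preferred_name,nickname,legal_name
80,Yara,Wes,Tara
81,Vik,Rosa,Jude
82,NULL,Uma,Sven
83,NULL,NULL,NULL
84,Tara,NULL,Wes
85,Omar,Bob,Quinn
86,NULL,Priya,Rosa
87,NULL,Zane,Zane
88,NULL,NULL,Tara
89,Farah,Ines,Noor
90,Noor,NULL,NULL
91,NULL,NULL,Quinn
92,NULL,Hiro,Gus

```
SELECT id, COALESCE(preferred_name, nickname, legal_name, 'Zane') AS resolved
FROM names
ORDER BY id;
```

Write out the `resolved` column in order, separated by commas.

id=80: preferred_name=Yara → Yara
id=81: preferred_name=Vik → Vik
id=82: preferred_name=NULL, nickname=Uma → Uma
id=83: preferred_name=NULL, nickname=NULL, legal_name=NULL, → literal Zane → Zane
id=84: preferred_name=Tara → Tara
id=85: preferred_name=Omar → Omar
id=86: preferred_name=NULL, nickname=Priya → Priya
id=87: preferred_name=NULL, nickname=Zane → Zane
id=88: preferred_name=NULL, nickname=NULL, legal_name=Tara → Tara
id=89: preferred_name=Farah → Farah
id=90: preferred_name=Noor → Noor
id=91: preferred_name=NULL, nickname=NULL, legal_name=Quinn → Quinn
id=92: preferred_name=NULL, nickname=Hiro → Hiro

Yara, Vik, Uma, Zane, Tara, Omar, Priya, Zane, Tara, Farah, Noor, Quinn, Hiro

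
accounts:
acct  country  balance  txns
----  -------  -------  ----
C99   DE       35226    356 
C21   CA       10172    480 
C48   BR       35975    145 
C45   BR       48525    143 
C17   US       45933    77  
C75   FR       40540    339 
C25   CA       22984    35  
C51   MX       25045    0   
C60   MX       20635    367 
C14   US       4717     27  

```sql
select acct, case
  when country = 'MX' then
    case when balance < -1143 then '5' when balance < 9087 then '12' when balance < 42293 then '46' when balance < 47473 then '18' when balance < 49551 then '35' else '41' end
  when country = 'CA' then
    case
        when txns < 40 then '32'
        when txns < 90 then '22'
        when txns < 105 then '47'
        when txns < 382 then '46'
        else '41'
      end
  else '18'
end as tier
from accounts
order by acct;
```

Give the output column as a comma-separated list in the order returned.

18, 18, 41, 32, 18, 18, 46, 46, 18, 18

acct=C14: country='US' → outer ELSE → 18
acct=C17: country='US' → outer ELSE → 18
acct=C21: country='CA' → inner[ELSE] → 41
acct=C25: country='CA' → inner[txns < 40] → 32
acct=C45: country='BR' → outer ELSE → 18
acct=C48: country='BR' → outer ELSE → 18
acct=C51: country='MX' → inner[balance < 42293] → 46
acct=C60: country='MX' → inner[balance < 42293] → 46
acct=C75: country='FR' → outer ELSE → 18
acct=C99: country='DE' → outer ELSE → 18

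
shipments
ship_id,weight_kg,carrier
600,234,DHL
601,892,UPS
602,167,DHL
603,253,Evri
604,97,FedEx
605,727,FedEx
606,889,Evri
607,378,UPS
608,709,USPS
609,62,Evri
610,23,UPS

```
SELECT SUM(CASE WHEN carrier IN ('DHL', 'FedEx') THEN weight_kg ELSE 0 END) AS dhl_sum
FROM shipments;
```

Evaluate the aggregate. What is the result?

1225

ship_id=600: ✓ → 234
ship_id=601: ✗
ship_id=602: ✓ → 167
ship_id=603: ✗
ship_id=604: ✓ → 97
ship_id=605: ✓ → 727
ship_id=606: ✗
ship_id=607: ✗
ship_id=608: ✗
ship_id=609: ✗
ship_id=610: ✗
dhl_sum = 234 + 167 + 97 + 727 = 1225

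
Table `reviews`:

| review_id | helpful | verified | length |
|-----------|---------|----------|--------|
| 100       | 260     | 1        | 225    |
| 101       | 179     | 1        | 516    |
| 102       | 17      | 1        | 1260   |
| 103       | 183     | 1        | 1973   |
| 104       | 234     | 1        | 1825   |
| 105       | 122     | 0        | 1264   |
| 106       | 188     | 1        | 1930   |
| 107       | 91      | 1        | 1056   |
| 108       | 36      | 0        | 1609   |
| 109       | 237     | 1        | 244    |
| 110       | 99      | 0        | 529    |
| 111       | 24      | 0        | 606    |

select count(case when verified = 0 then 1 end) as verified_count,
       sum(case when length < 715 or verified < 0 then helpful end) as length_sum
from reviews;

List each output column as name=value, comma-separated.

verified_count=4, length_sum=799

[verified_count: verified = 0]
review_id=100: ✗
review_id=101: ✗
review_id=102: ✗
review_id=103: ✗
review_id=104: ✗
review_id=105: ✓ → 1
review_id=106: ✗
review_id=107: ✗
review_id=108: ✓ → 1
review_id=109: ✗
review_id=110: ✓ → 1
review_id=111: ✓ → 1
verified_count = COUNT(1, 1, 1, 1) = 4
—
[length_sum: length < 715 or verified < 0]
review_id=100: ✓ → 260
review_id=101: ✓ → 179
review_id=102: ✗
review_id=103: ✗
review_id=104: ✗
review_id=105: ✗
review_id=106: ✗
review_id=107: ✗
review_id=108: ✗
review_id=109: ✓ → 237
review_id=110: ✓ → 99
review_id=111: ✓ → 24
length_sum = 260 + 179 + 237 + 99 + 24 = 799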